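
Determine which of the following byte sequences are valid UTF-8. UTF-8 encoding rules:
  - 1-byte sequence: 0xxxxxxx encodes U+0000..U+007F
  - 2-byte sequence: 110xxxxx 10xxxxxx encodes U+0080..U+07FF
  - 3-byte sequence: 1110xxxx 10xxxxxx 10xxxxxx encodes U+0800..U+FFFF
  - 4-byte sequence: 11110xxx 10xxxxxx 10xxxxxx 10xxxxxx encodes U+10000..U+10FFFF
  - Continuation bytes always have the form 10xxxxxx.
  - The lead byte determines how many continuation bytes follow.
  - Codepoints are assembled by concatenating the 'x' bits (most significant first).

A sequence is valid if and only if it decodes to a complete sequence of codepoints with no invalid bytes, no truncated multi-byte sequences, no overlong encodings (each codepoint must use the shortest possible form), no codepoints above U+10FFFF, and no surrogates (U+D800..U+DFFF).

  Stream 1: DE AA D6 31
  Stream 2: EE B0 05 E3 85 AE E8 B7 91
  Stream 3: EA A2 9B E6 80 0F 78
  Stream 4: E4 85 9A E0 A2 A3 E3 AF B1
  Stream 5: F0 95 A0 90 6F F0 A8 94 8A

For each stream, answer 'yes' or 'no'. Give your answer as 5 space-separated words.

Stream 1: error at byte offset 3. INVALID
Stream 2: error at byte offset 2. INVALID
Stream 3: error at byte offset 5. INVALID
Stream 4: decodes cleanly. VALID
Stream 5: decodes cleanly. VALID

Answer: no no no yes yes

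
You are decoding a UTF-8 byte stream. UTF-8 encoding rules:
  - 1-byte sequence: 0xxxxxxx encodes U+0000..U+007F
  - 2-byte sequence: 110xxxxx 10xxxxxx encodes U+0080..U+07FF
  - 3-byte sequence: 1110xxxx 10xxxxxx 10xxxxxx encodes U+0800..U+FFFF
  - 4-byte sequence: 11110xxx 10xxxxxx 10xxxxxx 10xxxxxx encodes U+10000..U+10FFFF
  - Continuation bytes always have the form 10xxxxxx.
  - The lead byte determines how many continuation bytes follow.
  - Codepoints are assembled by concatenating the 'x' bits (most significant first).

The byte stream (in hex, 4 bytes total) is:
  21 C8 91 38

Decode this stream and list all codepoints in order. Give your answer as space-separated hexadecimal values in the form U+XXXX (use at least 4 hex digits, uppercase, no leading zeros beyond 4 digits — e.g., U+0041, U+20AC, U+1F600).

Answer: U+0021 U+0211 U+0038

Derivation:
Byte[0]=21: 1-byte ASCII. cp=U+0021
Byte[1]=C8: 2-byte lead, need 1 cont bytes. acc=0x8
Byte[2]=91: continuation. acc=(acc<<6)|0x11=0x211
Completed: cp=U+0211 (starts at byte 1)
Byte[3]=38: 1-byte ASCII. cp=U+0038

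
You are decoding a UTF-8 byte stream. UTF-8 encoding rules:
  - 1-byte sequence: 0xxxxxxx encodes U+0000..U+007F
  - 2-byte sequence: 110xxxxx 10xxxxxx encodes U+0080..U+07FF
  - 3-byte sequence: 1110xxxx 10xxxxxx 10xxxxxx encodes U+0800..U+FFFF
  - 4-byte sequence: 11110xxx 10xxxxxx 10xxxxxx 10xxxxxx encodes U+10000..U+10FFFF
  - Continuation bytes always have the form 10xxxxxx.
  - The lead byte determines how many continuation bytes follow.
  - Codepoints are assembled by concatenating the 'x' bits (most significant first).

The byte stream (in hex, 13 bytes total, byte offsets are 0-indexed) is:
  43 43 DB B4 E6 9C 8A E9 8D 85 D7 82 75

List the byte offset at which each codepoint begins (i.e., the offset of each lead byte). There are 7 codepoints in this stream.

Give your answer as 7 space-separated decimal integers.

Answer: 0 1 2 4 7 10 12

Derivation:
Byte[0]=43: 1-byte ASCII. cp=U+0043
Byte[1]=43: 1-byte ASCII. cp=U+0043
Byte[2]=DB: 2-byte lead, need 1 cont bytes. acc=0x1B
Byte[3]=B4: continuation. acc=(acc<<6)|0x34=0x6F4
Completed: cp=U+06F4 (starts at byte 2)
Byte[4]=E6: 3-byte lead, need 2 cont bytes. acc=0x6
Byte[5]=9C: continuation. acc=(acc<<6)|0x1C=0x19C
Byte[6]=8A: continuation. acc=(acc<<6)|0x0A=0x670A
Completed: cp=U+670A (starts at byte 4)
Byte[7]=E9: 3-byte lead, need 2 cont bytes. acc=0x9
Byte[8]=8D: continuation. acc=(acc<<6)|0x0D=0x24D
Byte[9]=85: continuation. acc=(acc<<6)|0x05=0x9345
Completed: cp=U+9345 (starts at byte 7)
Byte[10]=D7: 2-byte lead, need 1 cont bytes. acc=0x17
Byte[11]=82: continuation. acc=(acc<<6)|0x02=0x5C2
Completed: cp=U+05C2 (starts at byte 10)
Byte[12]=75: 1-byte ASCII. cp=U+0075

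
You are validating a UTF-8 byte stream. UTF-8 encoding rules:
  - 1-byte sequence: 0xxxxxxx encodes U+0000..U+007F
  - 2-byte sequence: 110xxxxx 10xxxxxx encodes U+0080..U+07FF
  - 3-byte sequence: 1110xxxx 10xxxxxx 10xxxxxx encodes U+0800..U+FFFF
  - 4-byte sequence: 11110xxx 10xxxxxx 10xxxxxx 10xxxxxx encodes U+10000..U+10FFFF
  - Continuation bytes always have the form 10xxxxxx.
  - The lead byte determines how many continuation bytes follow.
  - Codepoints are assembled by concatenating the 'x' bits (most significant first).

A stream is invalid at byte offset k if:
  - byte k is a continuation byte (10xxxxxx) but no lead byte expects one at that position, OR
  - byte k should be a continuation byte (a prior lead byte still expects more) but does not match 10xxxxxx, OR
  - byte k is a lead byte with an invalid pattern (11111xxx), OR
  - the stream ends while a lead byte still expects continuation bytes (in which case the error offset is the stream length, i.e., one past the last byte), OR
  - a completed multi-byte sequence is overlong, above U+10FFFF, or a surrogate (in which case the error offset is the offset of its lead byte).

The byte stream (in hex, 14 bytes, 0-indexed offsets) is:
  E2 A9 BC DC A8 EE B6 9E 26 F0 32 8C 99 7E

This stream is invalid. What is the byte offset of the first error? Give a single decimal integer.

Byte[0]=E2: 3-byte lead, need 2 cont bytes. acc=0x2
Byte[1]=A9: continuation. acc=(acc<<6)|0x29=0xA9
Byte[2]=BC: continuation. acc=(acc<<6)|0x3C=0x2A7C
Completed: cp=U+2A7C (starts at byte 0)
Byte[3]=DC: 2-byte lead, need 1 cont bytes. acc=0x1C
Byte[4]=A8: continuation. acc=(acc<<6)|0x28=0x728
Completed: cp=U+0728 (starts at byte 3)
Byte[5]=EE: 3-byte lead, need 2 cont bytes. acc=0xE
Byte[6]=B6: continuation. acc=(acc<<6)|0x36=0x3B6
Byte[7]=9E: continuation. acc=(acc<<6)|0x1E=0xED9E
Completed: cp=U+ED9E (starts at byte 5)
Byte[8]=26: 1-byte ASCII. cp=U+0026
Byte[9]=F0: 4-byte lead, need 3 cont bytes. acc=0x0
Byte[10]=32: expected 10xxxxxx continuation. INVALID

Answer: 10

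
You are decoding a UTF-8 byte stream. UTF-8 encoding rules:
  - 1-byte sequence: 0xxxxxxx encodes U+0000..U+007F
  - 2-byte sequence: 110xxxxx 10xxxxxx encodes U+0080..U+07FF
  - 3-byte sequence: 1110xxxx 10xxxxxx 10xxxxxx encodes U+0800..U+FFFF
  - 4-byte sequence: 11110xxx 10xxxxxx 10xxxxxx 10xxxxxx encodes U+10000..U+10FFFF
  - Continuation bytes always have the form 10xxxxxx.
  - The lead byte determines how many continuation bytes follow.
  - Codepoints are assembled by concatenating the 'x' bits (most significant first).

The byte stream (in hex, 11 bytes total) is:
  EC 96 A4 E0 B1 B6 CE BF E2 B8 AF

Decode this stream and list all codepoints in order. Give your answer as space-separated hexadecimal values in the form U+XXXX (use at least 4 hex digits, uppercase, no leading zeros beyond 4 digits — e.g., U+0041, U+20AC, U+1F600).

Answer: U+C5A4 U+0C76 U+03BF U+2E2F

Derivation:
Byte[0]=EC: 3-byte lead, need 2 cont bytes. acc=0xC
Byte[1]=96: continuation. acc=(acc<<6)|0x16=0x316
Byte[2]=A4: continuation. acc=(acc<<6)|0x24=0xC5A4
Completed: cp=U+C5A4 (starts at byte 0)
Byte[3]=E0: 3-byte lead, need 2 cont bytes. acc=0x0
Byte[4]=B1: continuation. acc=(acc<<6)|0x31=0x31
Byte[5]=B6: continuation. acc=(acc<<6)|0x36=0xC76
Completed: cp=U+0C76 (starts at byte 3)
Byte[6]=CE: 2-byte lead, need 1 cont bytes. acc=0xE
Byte[7]=BF: continuation. acc=(acc<<6)|0x3F=0x3BF
Completed: cp=U+03BF (starts at byte 6)
Byte[8]=E2: 3-byte lead, need 2 cont bytes. acc=0x2
Byte[9]=B8: continuation. acc=(acc<<6)|0x38=0xB8
Byte[10]=AF: continuation. acc=(acc<<6)|0x2F=0x2E2F
Completed: cp=U+2E2F (starts at byte 8)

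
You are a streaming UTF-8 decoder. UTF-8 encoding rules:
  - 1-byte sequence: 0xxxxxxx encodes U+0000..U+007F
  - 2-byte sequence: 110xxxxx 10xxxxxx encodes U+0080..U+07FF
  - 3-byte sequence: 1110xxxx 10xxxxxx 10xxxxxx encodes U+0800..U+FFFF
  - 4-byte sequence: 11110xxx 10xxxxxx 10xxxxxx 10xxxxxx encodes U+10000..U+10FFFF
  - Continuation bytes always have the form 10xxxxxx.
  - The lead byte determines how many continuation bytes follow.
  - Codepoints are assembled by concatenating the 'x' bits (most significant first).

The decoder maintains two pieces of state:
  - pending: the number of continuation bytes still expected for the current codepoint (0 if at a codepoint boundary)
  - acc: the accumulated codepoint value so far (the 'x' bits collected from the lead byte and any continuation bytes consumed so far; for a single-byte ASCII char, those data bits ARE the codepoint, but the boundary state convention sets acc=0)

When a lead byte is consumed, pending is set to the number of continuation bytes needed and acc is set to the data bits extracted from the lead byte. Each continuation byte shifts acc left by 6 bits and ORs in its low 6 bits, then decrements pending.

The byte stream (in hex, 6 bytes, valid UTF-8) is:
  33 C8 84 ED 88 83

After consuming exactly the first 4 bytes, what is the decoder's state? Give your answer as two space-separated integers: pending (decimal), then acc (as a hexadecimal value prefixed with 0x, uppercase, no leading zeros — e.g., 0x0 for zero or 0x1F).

Byte[0]=33: 1-byte. pending=0, acc=0x0
Byte[1]=C8: 2-byte lead. pending=1, acc=0x8
Byte[2]=84: continuation. acc=(acc<<6)|0x04=0x204, pending=0
Byte[3]=ED: 3-byte lead. pending=2, acc=0xD

Answer: 2 0xD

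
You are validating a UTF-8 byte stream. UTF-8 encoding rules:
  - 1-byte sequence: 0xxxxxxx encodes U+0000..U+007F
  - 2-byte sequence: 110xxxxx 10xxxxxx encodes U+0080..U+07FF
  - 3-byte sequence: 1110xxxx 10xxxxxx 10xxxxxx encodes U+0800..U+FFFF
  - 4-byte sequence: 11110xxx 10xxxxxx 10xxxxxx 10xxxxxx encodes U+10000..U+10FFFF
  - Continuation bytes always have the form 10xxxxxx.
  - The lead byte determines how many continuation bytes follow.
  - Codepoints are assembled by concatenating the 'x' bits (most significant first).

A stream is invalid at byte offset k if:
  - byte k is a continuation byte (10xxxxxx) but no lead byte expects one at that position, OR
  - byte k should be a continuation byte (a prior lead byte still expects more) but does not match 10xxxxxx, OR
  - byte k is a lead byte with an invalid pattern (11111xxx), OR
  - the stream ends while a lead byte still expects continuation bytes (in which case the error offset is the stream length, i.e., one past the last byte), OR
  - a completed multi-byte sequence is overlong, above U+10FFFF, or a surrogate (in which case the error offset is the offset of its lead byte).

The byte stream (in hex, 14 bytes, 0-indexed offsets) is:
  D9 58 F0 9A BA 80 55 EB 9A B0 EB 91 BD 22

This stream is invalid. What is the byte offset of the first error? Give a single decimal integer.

Answer: 1

Derivation:
Byte[0]=D9: 2-byte lead, need 1 cont bytes. acc=0x19
Byte[1]=58: expected 10xxxxxx continuation. INVALID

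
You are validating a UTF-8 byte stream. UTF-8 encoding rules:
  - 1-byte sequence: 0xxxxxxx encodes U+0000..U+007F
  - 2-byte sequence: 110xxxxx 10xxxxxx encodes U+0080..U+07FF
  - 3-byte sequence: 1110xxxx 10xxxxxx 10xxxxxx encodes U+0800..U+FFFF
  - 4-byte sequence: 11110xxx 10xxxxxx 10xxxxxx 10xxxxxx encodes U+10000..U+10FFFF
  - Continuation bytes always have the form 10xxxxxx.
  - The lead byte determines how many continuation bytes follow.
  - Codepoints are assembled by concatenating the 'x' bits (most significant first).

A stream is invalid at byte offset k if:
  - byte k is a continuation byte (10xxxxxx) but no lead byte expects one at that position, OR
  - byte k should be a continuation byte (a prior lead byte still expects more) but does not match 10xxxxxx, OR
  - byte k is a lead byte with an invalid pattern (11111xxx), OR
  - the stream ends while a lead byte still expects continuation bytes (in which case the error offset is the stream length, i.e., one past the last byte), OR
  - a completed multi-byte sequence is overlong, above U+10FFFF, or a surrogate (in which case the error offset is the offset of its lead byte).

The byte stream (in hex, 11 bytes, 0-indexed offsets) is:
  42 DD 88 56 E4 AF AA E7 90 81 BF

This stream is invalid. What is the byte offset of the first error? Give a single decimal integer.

Byte[0]=42: 1-byte ASCII. cp=U+0042
Byte[1]=DD: 2-byte lead, need 1 cont bytes. acc=0x1D
Byte[2]=88: continuation. acc=(acc<<6)|0x08=0x748
Completed: cp=U+0748 (starts at byte 1)
Byte[3]=56: 1-byte ASCII. cp=U+0056
Byte[4]=E4: 3-byte lead, need 2 cont bytes. acc=0x4
Byte[5]=AF: continuation. acc=(acc<<6)|0x2F=0x12F
Byte[6]=AA: continuation. acc=(acc<<6)|0x2A=0x4BEA
Completed: cp=U+4BEA (starts at byte 4)
Byte[7]=E7: 3-byte lead, need 2 cont bytes. acc=0x7
Byte[8]=90: continuation. acc=(acc<<6)|0x10=0x1D0
Byte[9]=81: continuation. acc=(acc<<6)|0x01=0x7401
Completed: cp=U+7401 (starts at byte 7)
Byte[10]=BF: INVALID lead byte (not 0xxx/110x/1110/11110)

Answer: 10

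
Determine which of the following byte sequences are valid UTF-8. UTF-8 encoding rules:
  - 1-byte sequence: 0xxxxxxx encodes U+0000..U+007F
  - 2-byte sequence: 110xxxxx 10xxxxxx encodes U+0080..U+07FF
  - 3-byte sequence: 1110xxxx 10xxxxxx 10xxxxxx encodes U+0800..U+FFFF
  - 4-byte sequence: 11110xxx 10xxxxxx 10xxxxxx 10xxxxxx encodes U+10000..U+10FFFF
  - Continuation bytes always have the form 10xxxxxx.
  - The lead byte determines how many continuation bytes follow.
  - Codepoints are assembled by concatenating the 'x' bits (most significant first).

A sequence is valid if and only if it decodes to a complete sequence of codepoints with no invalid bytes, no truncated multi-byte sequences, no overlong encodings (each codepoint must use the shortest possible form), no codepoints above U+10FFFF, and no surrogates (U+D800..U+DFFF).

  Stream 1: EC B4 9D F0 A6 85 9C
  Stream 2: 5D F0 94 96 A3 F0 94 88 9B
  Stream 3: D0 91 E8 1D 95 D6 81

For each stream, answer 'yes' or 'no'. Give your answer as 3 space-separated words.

Stream 1: decodes cleanly. VALID
Stream 2: decodes cleanly. VALID
Stream 3: error at byte offset 3. INVALID

Answer: yes yes no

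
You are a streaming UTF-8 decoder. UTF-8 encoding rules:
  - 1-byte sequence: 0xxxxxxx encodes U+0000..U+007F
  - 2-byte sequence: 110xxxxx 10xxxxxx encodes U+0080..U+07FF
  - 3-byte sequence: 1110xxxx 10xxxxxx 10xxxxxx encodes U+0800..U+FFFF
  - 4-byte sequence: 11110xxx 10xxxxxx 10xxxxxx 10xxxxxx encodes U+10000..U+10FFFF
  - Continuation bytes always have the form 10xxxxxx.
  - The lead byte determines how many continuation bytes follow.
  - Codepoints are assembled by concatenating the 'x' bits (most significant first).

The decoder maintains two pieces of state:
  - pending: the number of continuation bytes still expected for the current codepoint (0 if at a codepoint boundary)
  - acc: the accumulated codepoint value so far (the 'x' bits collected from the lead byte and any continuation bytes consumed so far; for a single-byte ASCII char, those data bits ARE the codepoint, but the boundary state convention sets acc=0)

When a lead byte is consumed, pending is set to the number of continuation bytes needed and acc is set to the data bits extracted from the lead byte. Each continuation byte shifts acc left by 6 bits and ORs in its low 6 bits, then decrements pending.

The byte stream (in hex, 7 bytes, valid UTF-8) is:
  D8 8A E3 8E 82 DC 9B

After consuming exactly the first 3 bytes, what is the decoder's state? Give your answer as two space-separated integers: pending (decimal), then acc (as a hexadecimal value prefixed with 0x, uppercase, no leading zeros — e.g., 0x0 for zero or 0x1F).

Byte[0]=D8: 2-byte lead. pending=1, acc=0x18
Byte[1]=8A: continuation. acc=(acc<<6)|0x0A=0x60A, pending=0
Byte[2]=E3: 3-byte lead. pending=2, acc=0x3

Answer: 2 0x3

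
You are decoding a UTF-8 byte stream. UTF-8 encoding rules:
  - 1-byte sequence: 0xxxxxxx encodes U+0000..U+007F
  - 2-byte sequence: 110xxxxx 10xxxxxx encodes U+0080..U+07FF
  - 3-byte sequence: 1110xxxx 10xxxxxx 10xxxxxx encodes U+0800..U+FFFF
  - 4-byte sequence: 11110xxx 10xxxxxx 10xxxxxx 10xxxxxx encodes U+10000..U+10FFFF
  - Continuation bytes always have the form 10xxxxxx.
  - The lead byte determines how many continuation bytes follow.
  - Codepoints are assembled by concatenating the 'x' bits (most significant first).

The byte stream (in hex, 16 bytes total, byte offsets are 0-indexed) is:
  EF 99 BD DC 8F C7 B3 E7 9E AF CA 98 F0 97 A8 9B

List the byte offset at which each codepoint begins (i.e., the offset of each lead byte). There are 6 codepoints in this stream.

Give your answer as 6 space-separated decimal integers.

Byte[0]=EF: 3-byte lead, need 2 cont bytes. acc=0xF
Byte[1]=99: continuation. acc=(acc<<6)|0x19=0x3D9
Byte[2]=BD: continuation. acc=(acc<<6)|0x3D=0xF67D
Completed: cp=U+F67D (starts at byte 0)
Byte[3]=DC: 2-byte lead, need 1 cont bytes. acc=0x1C
Byte[4]=8F: continuation. acc=(acc<<6)|0x0F=0x70F
Completed: cp=U+070F (starts at byte 3)
Byte[5]=C7: 2-byte lead, need 1 cont bytes. acc=0x7
Byte[6]=B3: continuation. acc=(acc<<6)|0x33=0x1F3
Completed: cp=U+01F3 (starts at byte 5)
Byte[7]=E7: 3-byte lead, need 2 cont bytes. acc=0x7
Byte[8]=9E: continuation. acc=(acc<<6)|0x1E=0x1DE
Byte[9]=AF: continuation. acc=(acc<<6)|0x2F=0x77AF
Completed: cp=U+77AF (starts at byte 7)
Byte[10]=CA: 2-byte lead, need 1 cont bytes. acc=0xA
Byte[11]=98: continuation. acc=(acc<<6)|0x18=0x298
Completed: cp=U+0298 (starts at byte 10)
Byte[12]=F0: 4-byte lead, need 3 cont bytes. acc=0x0
Byte[13]=97: continuation. acc=(acc<<6)|0x17=0x17
Byte[14]=A8: continuation. acc=(acc<<6)|0x28=0x5E8
Byte[15]=9B: continuation. acc=(acc<<6)|0x1B=0x17A1B
Completed: cp=U+17A1B (starts at byte 12)

Answer: 0 3 5 7 10 12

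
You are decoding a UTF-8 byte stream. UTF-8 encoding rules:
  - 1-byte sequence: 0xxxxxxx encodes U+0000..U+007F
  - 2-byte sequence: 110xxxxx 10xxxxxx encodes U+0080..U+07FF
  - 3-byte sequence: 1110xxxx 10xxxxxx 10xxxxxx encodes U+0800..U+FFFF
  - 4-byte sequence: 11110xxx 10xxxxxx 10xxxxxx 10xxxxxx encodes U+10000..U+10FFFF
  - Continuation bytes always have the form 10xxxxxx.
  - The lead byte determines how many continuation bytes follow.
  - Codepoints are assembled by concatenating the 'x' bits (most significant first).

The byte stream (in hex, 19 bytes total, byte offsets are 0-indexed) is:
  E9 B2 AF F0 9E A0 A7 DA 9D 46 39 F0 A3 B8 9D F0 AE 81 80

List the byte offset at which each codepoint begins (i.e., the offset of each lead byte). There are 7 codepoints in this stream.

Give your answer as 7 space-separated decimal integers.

Byte[0]=E9: 3-byte lead, need 2 cont bytes. acc=0x9
Byte[1]=B2: continuation. acc=(acc<<6)|0x32=0x272
Byte[2]=AF: continuation. acc=(acc<<6)|0x2F=0x9CAF
Completed: cp=U+9CAF (starts at byte 0)
Byte[3]=F0: 4-byte lead, need 3 cont bytes. acc=0x0
Byte[4]=9E: continuation. acc=(acc<<6)|0x1E=0x1E
Byte[5]=A0: continuation. acc=(acc<<6)|0x20=0x7A0
Byte[6]=A7: continuation. acc=(acc<<6)|0x27=0x1E827
Completed: cp=U+1E827 (starts at byte 3)
Byte[7]=DA: 2-byte lead, need 1 cont bytes. acc=0x1A
Byte[8]=9D: continuation. acc=(acc<<6)|0x1D=0x69D
Completed: cp=U+069D (starts at byte 7)
Byte[9]=46: 1-byte ASCII. cp=U+0046
Byte[10]=39: 1-byte ASCII. cp=U+0039
Byte[11]=F0: 4-byte lead, need 3 cont bytes. acc=0x0
Byte[12]=A3: continuation. acc=(acc<<6)|0x23=0x23
Byte[13]=B8: continuation. acc=(acc<<6)|0x38=0x8F8
Byte[14]=9D: continuation. acc=(acc<<6)|0x1D=0x23E1D
Completed: cp=U+23E1D (starts at byte 11)
Byte[15]=F0: 4-byte lead, need 3 cont bytes. acc=0x0
Byte[16]=AE: continuation. acc=(acc<<6)|0x2E=0x2E
Byte[17]=81: continuation. acc=(acc<<6)|0x01=0xB81
Byte[18]=80: continuation. acc=(acc<<6)|0x00=0x2E040
Completed: cp=U+2E040 (starts at byte 15)

Answer: 0 3 7 9 10 11 15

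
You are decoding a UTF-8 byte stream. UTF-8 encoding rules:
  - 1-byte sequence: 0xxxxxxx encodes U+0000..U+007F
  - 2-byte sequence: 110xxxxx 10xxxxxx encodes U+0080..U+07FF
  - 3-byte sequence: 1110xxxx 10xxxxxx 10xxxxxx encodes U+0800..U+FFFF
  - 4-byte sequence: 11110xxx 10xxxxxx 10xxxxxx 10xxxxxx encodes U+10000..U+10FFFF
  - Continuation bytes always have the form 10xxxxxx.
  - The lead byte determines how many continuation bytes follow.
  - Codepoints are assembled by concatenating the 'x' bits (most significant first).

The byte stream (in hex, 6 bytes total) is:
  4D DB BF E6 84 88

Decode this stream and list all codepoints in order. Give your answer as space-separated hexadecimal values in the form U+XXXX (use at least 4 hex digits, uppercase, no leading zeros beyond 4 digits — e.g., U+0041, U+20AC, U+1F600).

Answer: U+004D U+06FF U+6108

Derivation:
Byte[0]=4D: 1-byte ASCII. cp=U+004D
Byte[1]=DB: 2-byte lead, need 1 cont bytes. acc=0x1B
Byte[2]=BF: continuation. acc=(acc<<6)|0x3F=0x6FF
Completed: cp=U+06FF (starts at byte 1)
Byte[3]=E6: 3-byte lead, need 2 cont bytes. acc=0x6
Byte[4]=84: continuation. acc=(acc<<6)|0x04=0x184
Byte[5]=88: continuation. acc=(acc<<6)|0x08=0x6108
Completed: cp=U+6108 (starts at byte 3)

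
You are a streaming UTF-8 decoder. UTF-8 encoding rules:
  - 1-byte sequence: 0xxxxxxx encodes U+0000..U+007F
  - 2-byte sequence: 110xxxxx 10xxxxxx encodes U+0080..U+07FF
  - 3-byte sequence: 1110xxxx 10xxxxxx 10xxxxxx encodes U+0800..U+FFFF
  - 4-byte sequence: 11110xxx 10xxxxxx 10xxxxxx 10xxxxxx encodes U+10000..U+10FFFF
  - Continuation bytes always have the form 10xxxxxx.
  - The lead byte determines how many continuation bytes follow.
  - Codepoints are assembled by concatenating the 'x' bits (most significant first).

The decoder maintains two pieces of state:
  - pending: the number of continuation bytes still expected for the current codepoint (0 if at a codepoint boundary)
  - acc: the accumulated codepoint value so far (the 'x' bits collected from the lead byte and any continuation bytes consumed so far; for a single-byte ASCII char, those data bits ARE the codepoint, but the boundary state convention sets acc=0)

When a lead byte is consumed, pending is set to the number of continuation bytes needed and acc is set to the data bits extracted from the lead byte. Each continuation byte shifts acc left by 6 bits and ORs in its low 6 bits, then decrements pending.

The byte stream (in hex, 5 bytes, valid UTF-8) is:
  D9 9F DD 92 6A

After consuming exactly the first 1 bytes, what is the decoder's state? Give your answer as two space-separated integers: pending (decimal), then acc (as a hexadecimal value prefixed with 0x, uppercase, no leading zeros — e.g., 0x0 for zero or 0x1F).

Answer: 1 0x19

Derivation:
Byte[0]=D9: 2-byte lead. pending=1, acc=0x19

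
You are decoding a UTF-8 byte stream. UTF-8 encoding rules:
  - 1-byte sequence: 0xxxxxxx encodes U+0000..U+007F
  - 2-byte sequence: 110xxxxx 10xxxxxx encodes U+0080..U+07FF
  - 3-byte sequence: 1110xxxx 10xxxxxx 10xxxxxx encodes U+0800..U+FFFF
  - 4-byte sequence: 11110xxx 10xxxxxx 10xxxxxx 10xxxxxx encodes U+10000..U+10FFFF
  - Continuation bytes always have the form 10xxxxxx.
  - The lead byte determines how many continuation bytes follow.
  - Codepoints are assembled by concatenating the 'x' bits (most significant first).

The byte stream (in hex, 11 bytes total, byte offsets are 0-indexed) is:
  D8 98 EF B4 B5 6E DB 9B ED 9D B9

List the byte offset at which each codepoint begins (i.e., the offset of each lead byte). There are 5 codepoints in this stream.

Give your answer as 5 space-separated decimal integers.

Answer: 0 2 5 6 8

Derivation:
Byte[0]=D8: 2-byte lead, need 1 cont bytes. acc=0x18
Byte[1]=98: continuation. acc=(acc<<6)|0x18=0x618
Completed: cp=U+0618 (starts at byte 0)
Byte[2]=EF: 3-byte lead, need 2 cont bytes. acc=0xF
Byte[3]=B4: continuation. acc=(acc<<6)|0x34=0x3F4
Byte[4]=B5: continuation. acc=(acc<<6)|0x35=0xFD35
Completed: cp=U+FD35 (starts at byte 2)
Byte[5]=6E: 1-byte ASCII. cp=U+006E
Byte[6]=DB: 2-byte lead, need 1 cont bytes. acc=0x1B
Byte[7]=9B: continuation. acc=(acc<<6)|0x1B=0x6DB
Completed: cp=U+06DB (starts at byte 6)
Byte[8]=ED: 3-byte lead, need 2 cont bytes. acc=0xD
Byte[9]=9D: continuation. acc=(acc<<6)|0x1D=0x35D
Byte[10]=B9: continuation. acc=(acc<<6)|0x39=0xD779
Completed: cp=U+D779 (starts at byte 8)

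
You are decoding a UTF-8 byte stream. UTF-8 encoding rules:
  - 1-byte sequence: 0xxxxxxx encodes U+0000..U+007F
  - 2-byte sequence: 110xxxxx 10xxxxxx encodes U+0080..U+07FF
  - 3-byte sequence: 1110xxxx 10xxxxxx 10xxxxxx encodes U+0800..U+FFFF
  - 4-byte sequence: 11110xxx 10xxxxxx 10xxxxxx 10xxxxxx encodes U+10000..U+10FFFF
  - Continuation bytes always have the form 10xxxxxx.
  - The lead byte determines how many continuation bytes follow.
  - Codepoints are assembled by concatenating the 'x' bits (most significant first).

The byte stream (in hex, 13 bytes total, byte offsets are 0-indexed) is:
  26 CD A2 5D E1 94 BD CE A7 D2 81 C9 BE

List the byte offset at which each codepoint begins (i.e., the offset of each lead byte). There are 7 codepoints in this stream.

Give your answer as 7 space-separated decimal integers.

Answer: 0 1 3 4 7 9 11

Derivation:
Byte[0]=26: 1-byte ASCII. cp=U+0026
Byte[1]=CD: 2-byte lead, need 1 cont bytes. acc=0xD
Byte[2]=A2: continuation. acc=(acc<<6)|0x22=0x362
Completed: cp=U+0362 (starts at byte 1)
Byte[3]=5D: 1-byte ASCII. cp=U+005D
Byte[4]=E1: 3-byte lead, need 2 cont bytes. acc=0x1
Byte[5]=94: continuation. acc=(acc<<6)|0x14=0x54
Byte[6]=BD: continuation. acc=(acc<<6)|0x3D=0x153D
Completed: cp=U+153D (starts at byte 4)
Byte[7]=CE: 2-byte lead, need 1 cont bytes. acc=0xE
Byte[8]=A7: continuation. acc=(acc<<6)|0x27=0x3A7
Completed: cp=U+03A7 (starts at byte 7)
Byte[9]=D2: 2-byte lead, need 1 cont bytes. acc=0x12
Byte[10]=81: continuation. acc=(acc<<6)|0x01=0x481
Completed: cp=U+0481 (starts at byte 9)
Byte[11]=C9: 2-byte lead, need 1 cont bytes. acc=0x9
Byte[12]=BE: continuation. acc=(acc<<6)|0x3E=0x27E
Completed: cp=U+027E (starts at byte 11)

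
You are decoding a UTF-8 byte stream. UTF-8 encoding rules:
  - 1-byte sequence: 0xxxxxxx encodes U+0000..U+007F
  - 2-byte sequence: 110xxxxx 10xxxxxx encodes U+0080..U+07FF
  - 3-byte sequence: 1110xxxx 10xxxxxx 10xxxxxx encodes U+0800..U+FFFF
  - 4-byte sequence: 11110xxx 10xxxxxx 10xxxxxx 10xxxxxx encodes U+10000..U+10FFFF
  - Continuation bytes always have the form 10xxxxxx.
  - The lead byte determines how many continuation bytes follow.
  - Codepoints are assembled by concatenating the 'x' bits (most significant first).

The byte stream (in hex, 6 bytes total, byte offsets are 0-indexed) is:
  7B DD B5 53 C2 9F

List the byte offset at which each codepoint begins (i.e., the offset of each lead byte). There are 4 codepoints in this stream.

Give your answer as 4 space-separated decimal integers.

Answer: 0 1 3 4

Derivation:
Byte[0]=7B: 1-byte ASCII. cp=U+007B
Byte[1]=DD: 2-byte lead, need 1 cont bytes. acc=0x1D
Byte[2]=B5: continuation. acc=(acc<<6)|0x35=0x775
Completed: cp=U+0775 (starts at byte 1)
Byte[3]=53: 1-byte ASCII. cp=U+0053
Byte[4]=C2: 2-byte lead, need 1 cont bytes. acc=0x2
Byte[5]=9F: continuation. acc=(acc<<6)|0x1F=0x9F
Completed: cp=U+009F (starts at byte 4)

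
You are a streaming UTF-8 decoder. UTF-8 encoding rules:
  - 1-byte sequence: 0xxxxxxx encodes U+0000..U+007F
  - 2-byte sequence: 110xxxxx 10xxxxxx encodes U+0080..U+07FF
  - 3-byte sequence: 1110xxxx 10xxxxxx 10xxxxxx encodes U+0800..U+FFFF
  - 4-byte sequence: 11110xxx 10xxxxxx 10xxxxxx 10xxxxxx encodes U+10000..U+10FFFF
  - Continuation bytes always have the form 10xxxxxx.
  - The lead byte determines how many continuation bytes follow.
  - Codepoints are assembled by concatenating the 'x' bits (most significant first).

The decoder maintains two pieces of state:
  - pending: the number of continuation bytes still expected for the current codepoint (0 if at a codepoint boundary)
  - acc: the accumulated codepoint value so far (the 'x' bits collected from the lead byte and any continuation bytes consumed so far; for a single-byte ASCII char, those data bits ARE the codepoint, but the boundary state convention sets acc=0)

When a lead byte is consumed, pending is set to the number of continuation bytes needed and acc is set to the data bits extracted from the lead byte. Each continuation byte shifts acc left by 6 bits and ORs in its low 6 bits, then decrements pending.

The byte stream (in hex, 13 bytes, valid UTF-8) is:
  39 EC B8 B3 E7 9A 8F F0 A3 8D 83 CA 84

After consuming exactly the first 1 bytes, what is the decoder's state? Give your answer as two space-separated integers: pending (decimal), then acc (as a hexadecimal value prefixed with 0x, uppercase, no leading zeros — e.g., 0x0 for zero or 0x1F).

Answer: 0 0x0

Derivation:
Byte[0]=39: 1-byte. pending=0, acc=0x0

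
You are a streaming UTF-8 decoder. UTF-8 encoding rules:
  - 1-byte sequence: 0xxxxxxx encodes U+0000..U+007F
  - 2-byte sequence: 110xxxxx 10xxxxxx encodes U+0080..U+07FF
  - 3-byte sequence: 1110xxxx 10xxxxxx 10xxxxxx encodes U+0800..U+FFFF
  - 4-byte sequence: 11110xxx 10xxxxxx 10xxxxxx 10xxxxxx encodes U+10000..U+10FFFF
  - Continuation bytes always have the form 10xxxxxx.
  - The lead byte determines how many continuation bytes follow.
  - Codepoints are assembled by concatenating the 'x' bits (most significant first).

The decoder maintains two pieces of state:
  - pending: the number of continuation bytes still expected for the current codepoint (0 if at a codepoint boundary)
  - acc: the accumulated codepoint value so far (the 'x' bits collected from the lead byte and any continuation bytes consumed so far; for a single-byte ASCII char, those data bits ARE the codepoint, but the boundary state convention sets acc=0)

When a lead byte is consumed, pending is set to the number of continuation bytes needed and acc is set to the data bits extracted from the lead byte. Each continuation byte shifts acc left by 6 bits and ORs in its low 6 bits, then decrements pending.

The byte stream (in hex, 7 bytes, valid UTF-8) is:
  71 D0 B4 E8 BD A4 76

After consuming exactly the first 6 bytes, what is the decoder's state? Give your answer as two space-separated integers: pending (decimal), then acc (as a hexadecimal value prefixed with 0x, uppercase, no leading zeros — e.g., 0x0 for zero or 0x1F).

Answer: 0 0x8F64

Derivation:
Byte[0]=71: 1-byte. pending=0, acc=0x0
Byte[1]=D0: 2-byte lead. pending=1, acc=0x10
Byte[2]=B4: continuation. acc=(acc<<6)|0x34=0x434, pending=0
Byte[3]=E8: 3-byte lead. pending=2, acc=0x8
Byte[4]=BD: continuation. acc=(acc<<6)|0x3D=0x23D, pending=1
Byte[5]=A4: continuation. acc=(acc<<6)|0x24=0x8F64, pending=0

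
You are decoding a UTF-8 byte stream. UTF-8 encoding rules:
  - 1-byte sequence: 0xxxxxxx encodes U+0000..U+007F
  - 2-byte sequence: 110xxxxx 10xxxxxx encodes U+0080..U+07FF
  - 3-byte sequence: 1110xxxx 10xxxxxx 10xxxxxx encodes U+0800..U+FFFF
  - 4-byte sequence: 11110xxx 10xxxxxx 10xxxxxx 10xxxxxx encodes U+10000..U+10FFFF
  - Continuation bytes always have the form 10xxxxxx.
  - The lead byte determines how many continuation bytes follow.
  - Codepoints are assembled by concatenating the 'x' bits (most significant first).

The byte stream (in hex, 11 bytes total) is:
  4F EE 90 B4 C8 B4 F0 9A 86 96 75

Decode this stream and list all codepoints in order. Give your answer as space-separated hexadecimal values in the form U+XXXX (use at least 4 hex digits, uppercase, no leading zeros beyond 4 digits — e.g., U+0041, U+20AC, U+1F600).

Answer: U+004F U+E434 U+0234 U+1A196 U+0075

Derivation:
Byte[0]=4F: 1-byte ASCII. cp=U+004F
Byte[1]=EE: 3-byte lead, need 2 cont bytes. acc=0xE
Byte[2]=90: continuation. acc=(acc<<6)|0x10=0x390
Byte[3]=B4: continuation. acc=(acc<<6)|0x34=0xE434
Completed: cp=U+E434 (starts at byte 1)
Byte[4]=C8: 2-byte lead, need 1 cont bytes. acc=0x8
Byte[5]=B4: continuation. acc=(acc<<6)|0x34=0x234
Completed: cp=U+0234 (starts at byte 4)
Byte[6]=F0: 4-byte lead, need 3 cont bytes. acc=0x0
Byte[7]=9A: continuation. acc=(acc<<6)|0x1A=0x1A
Byte[8]=86: continuation. acc=(acc<<6)|0x06=0x686
Byte[9]=96: continuation. acc=(acc<<6)|0x16=0x1A196
Completed: cp=U+1A196 (starts at byte 6)
Byte[10]=75: 1-byte ASCII. cp=U+0075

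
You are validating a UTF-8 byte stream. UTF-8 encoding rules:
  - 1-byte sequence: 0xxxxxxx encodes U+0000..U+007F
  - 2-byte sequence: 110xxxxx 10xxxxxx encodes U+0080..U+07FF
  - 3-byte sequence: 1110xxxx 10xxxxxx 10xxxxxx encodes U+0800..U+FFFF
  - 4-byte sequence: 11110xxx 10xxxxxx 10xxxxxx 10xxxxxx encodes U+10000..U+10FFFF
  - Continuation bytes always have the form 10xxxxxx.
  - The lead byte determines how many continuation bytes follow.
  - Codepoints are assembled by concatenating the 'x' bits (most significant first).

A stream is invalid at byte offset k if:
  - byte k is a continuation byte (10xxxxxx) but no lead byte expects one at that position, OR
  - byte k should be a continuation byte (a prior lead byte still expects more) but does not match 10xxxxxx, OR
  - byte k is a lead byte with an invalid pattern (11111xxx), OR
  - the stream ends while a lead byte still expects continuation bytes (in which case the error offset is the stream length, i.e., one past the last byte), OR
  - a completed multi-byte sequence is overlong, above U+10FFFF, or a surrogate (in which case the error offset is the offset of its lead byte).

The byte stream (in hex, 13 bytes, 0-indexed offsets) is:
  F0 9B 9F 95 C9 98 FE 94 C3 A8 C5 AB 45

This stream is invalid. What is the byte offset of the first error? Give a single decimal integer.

Byte[0]=F0: 4-byte lead, need 3 cont bytes. acc=0x0
Byte[1]=9B: continuation. acc=(acc<<6)|0x1B=0x1B
Byte[2]=9F: continuation. acc=(acc<<6)|0x1F=0x6DF
Byte[3]=95: continuation. acc=(acc<<6)|0x15=0x1B7D5
Completed: cp=U+1B7D5 (starts at byte 0)
Byte[4]=C9: 2-byte lead, need 1 cont bytes. acc=0x9
Byte[5]=98: continuation. acc=(acc<<6)|0x18=0x258
Completed: cp=U+0258 (starts at byte 4)
Byte[6]=FE: INVALID lead byte (not 0xxx/110x/1110/11110)

Answer: 6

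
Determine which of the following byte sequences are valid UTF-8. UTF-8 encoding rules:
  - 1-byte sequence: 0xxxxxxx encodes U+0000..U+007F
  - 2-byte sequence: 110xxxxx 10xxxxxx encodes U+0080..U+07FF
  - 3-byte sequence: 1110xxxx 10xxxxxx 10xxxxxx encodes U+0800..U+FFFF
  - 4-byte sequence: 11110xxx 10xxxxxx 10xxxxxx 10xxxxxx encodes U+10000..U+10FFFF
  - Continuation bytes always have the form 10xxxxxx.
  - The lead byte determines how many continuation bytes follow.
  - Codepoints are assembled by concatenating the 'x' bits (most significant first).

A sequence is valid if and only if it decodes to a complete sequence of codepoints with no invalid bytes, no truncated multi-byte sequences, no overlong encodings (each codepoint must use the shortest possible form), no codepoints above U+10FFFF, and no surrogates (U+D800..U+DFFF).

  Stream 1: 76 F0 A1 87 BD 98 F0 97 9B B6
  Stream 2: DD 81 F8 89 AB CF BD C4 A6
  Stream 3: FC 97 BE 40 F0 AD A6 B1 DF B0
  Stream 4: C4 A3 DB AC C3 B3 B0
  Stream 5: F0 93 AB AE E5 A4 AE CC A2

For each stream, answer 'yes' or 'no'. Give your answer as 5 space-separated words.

Stream 1: error at byte offset 5. INVALID
Stream 2: error at byte offset 2. INVALID
Stream 3: error at byte offset 0. INVALID
Stream 4: error at byte offset 6. INVALID
Stream 5: decodes cleanly. VALID

Answer: no no no no yes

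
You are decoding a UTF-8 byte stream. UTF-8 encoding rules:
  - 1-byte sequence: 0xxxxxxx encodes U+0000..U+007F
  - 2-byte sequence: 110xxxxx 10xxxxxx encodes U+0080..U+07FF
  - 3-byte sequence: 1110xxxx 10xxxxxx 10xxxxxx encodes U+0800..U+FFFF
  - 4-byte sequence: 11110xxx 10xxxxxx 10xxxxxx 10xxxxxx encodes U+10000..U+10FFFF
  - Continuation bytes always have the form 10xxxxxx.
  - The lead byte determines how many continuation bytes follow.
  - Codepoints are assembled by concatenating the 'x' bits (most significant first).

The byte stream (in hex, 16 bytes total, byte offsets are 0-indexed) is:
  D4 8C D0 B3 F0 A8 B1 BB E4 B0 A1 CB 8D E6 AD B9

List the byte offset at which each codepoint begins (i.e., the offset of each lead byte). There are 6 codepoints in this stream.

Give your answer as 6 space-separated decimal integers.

Byte[0]=D4: 2-byte lead, need 1 cont bytes. acc=0x14
Byte[1]=8C: continuation. acc=(acc<<6)|0x0C=0x50C
Completed: cp=U+050C (starts at byte 0)
Byte[2]=D0: 2-byte lead, need 1 cont bytes. acc=0x10
Byte[3]=B3: continuation. acc=(acc<<6)|0x33=0x433
Completed: cp=U+0433 (starts at byte 2)
Byte[4]=F0: 4-byte lead, need 3 cont bytes. acc=0x0
Byte[5]=A8: continuation. acc=(acc<<6)|0x28=0x28
Byte[6]=B1: continuation. acc=(acc<<6)|0x31=0xA31
Byte[7]=BB: continuation. acc=(acc<<6)|0x3B=0x28C7B
Completed: cp=U+28C7B (starts at byte 4)
Byte[8]=E4: 3-byte lead, need 2 cont bytes. acc=0x4
Byte[9]=B0: continuation. acc=(acc<<6)|0x30=0x130
Byte[10]=A1: continuation. acc=(acc<<6)|0x21=0x4C21
Completed: cp=U+4C21 (starts at byte 8)
Byte[11]=CB: 2-byte lead, need 1 cont bytes. acc=0xB
Byte[12]=8D: continuation. acc=(acc<<6)|0x0D=0x2CD
Completed: cp=U+02CD (starts at byte 11)
Byte[13]=E6: 3-byte lead, need 2 cont bytes. acc=0x6
Byte[14]=AD: continuation. acc=(acc<<6)|0x2D=0x1AD
Byte[15]=B9: continuation. acc=(acc<<6)|0x39=0x6B79
Completed: cp=U+6B79 (starts at byte 13)

Answer: 0 2 4 8 11 13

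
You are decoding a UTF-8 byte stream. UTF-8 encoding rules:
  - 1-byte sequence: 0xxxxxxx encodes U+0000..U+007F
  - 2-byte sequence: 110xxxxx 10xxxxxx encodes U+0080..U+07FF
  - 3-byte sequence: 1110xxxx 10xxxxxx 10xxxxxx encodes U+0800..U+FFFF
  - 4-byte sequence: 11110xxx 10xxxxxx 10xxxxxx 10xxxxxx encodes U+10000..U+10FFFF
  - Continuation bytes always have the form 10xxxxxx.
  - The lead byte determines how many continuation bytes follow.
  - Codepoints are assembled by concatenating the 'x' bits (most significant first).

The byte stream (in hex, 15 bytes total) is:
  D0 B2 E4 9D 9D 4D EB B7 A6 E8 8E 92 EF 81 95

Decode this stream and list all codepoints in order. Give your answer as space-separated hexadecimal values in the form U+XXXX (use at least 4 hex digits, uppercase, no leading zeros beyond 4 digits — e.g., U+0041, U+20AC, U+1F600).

Answer: U+0432 U+475D U+004D U+BDE6 U+8392 U+F055

Derivation:
Byte[0]=D0: 2-byte lead, need 1 cont bytes. acc=0x10
Byte[1]=B2: continuation. acc=(acc<<6)|0x32=0x432
Completed: cp=U+0432 (starts at byte 0)
Byte[2]=E4: 3-byte lead, need 2 cont bytes. acc=0x4
Byte[3]=9D: continuation. acc=(acc<<6)|0x1D=0x11D
Byte[4]=9D: continuation. acc=(acc<<6)|0x1D=0x475D
Completed: cp=U+475D (starts at byte 2)
Byte[5]=4D: 1-byte ASCII. cp=U+004D
Byte[6]=EB: 3-byte lead, need 2 cont bytes. acc=0xB
Byte[7]=B7: continuation. acc=(acc<<6)|0x37=0x2F7
Byte[8]=A6: continuation. acc=(acc<<6)|0x26=0xBDE6
Completed: cp=U+BDE6 (starts at byte 6)
Byte[9]=E8: 3-byte lead, need 2 cont bytes. acc=0x8
Byte[10]=8E: continuation. acc=(acc<<6)|0x0E=0x20E
Byte[11]=92: continuation. acc=(acc<<6)|0x12=0x8392
Completed: cp=U+8392 (starts at byte 9)
Byte[12]=EF: 3-byte lead, need 2 cont bytes. acc=0xF
Byte[13]=81: continuation. acc=(acc<<6)|0x01=0x3C1
Byte[14]=95: continuation. acc=(acc<<6)|0x15=0xF055
Completed: cp=U+F055 (starts at byte 12)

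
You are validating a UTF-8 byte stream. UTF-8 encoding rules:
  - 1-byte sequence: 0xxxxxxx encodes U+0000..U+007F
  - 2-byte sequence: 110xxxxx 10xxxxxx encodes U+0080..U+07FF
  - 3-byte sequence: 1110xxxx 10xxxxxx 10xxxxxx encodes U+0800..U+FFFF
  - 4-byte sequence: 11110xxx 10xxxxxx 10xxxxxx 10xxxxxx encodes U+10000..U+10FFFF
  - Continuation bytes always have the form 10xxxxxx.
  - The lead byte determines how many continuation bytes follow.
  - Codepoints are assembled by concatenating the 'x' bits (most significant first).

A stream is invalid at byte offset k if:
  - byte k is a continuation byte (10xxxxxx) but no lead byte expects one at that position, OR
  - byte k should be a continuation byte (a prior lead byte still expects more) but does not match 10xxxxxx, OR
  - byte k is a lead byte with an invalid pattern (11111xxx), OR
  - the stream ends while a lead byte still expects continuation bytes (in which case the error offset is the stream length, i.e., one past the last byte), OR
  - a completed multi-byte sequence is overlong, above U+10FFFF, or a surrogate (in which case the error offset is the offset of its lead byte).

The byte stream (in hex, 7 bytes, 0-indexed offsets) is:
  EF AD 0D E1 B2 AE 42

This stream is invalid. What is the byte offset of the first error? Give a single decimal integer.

Byte[0]=EF: 3-byte lead, need 2 cont bytes. acc=0xF
Byte[1]=AD: continuation. acc=(acc<<6)|0x2D=0x3ED
Byte[2]=0D: expected 10xxxxxx continuation. INVALID

Answer: 2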